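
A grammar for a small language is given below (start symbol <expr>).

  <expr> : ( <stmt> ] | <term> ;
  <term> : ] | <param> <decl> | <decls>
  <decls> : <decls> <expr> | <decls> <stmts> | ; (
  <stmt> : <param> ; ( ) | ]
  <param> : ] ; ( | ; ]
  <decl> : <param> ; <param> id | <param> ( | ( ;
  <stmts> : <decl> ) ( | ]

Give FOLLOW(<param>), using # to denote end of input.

In <term> : <param> <decl>: add FIRST(<decl>) = { (, ;, ] }.
In <stmt> : <param> ; ( ): add FIRST(; ( )) = { ; }.
In <decl> : <param> ; <param> id: add FIRST(; <param> id) = { ; }.
In <decl> : <param> ; <param> id: add FIRST(id) = { id }.
In <decl> : <param> (: add FIRST(() = { ( }.
Union: FOLLOW(<param>) = { (, ;, ], id }.

{ (, ;, ], id }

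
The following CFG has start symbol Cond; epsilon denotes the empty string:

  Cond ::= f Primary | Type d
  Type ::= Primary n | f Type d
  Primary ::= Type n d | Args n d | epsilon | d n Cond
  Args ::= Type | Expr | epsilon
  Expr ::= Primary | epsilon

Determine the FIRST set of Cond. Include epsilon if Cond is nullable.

{ d, f, n }

Cond ::= f Primary contributes {f}.
From Cond ::= Type d: add FIRST(Type) = { d, f, n }.
Union: FIRST(Cond) = { d, f, n }.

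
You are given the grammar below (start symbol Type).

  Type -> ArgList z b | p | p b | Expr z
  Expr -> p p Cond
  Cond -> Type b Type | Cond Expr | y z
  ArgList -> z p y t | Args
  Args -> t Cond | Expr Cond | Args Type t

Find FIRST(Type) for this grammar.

From Type -> ArgList z b: add FIRST(ArgList) = { p, t, z }.
Type -> p contributes {p}.
Type -> p b contributes {p}.
From Type -> Expr z: add FIRST(Expr) = { p }.
Union: FIRST(Type) = { p, t, z }.

{ p, t, z }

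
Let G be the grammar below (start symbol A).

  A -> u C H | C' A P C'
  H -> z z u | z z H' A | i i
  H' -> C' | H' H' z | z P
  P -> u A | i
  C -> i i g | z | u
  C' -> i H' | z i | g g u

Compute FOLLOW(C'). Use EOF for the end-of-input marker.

In A -> C' A P C': add FIRST(A P C') = { g, i, u, z }.
In A -> C' A P C': C' is at the end, add FOLLOW(A) = { EOF, g, i, u, z }.
In H' -> C': C' is at the end, add FOLLOW(H') = { EOF, g, i, u, z }.
Union: FOLLOW(C') = { EOF, g, i, u, z }.

{ EOF, g, i, u, z }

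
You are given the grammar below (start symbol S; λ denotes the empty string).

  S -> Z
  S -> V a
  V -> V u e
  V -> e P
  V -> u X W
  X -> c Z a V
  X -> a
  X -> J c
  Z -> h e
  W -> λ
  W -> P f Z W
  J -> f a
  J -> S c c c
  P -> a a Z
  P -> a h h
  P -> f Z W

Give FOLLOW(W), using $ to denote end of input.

{ a, f, u }

In V -> u X W: W is at the end, add FOLLOW(V) = { a, f, u }.
In W -> P f Z W: W is at the end, add FOLLOW(W) = { a, f, u }.
In P -> f Z W: W is at the end, add FOLLOW(P) = { a, f, u }.
Union: FOLLOW(W) = { a, f, u }.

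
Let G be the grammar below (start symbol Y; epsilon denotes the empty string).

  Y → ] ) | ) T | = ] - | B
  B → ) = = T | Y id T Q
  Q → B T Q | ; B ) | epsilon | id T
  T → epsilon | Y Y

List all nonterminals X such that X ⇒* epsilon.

{ Q, T }

Directly nullable (have an epsilon-production): Q, T.
No other nonterminal has a production whose RHS symbols are all nullable.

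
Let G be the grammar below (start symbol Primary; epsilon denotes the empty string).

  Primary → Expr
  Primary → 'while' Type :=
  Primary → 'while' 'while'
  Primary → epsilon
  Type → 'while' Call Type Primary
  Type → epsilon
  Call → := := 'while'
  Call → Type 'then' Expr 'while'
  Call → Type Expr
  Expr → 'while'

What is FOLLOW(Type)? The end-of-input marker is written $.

{ 'then', 'while', := }

In Primary → 'while' Type :=: add FIRST(:=) = { := }.
In Type → 'while' Call Type Primary: add FIRST(Primary)\{epsilon} = { 'while' }.
  Since Primary is nullable, also add FOLLOW(Type) = { 'then', 'while', := }.
In Call → Type 'then' Expr 'while': add FIRST('then' Expr 'while') = { 'then' }.
In Call → Type Expr: add FIRST(Expr) = { 'while' }.
Union: FOLLOW(Type) = { 'then', 'while', := }.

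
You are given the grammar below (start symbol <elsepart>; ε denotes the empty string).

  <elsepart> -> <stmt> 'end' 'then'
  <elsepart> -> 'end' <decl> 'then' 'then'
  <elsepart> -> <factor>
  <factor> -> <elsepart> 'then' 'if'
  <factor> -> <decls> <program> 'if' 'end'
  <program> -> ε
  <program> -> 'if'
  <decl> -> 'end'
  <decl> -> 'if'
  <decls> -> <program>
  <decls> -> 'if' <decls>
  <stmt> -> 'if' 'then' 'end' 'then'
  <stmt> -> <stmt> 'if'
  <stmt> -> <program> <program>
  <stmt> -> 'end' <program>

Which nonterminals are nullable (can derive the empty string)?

Directly nullable (have an ε-production): <program>.
<stmt> -> <program> <program> with every symbol nullable, so <stmt> is nullable.
<decls> -> <program> with every symbol nullable, so <decls> is nullable.
No other nonterminal has a production whose RHS symbols are all nullable.

{ <decls>, <program>, <stmt> }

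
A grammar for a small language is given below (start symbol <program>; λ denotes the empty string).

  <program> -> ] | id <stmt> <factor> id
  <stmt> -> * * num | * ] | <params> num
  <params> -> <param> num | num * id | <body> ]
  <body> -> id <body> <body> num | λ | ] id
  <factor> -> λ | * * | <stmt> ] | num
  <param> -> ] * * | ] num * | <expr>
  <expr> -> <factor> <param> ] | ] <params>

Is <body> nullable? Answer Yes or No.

<body> has an λ-production, so <body> ⇒ λ.

Yes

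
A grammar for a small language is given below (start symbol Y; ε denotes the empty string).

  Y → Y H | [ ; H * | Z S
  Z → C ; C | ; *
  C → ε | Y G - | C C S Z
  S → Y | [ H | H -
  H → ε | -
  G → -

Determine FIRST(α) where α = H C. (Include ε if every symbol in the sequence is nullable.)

Add FIRST(H)\{ε} = { - }; H is nullable, continue.
Add FIRST(C)\{ε} = { -, ;, [ }; C is nullable, continue.
Every symbol is nullable, so include ε.

{ -, ;, [, ε }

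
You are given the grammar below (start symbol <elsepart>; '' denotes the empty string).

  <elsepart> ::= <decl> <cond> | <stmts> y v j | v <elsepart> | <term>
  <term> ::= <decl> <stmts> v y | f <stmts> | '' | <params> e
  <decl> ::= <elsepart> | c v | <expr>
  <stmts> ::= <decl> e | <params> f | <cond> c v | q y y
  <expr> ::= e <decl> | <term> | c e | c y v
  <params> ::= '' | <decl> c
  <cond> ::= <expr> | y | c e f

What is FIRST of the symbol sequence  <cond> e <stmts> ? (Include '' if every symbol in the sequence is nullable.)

Add FIRST(<cond>)\{''} = { c, e, f, q, v, y }; <cond> is nullable, continue.
e is a terminal; add {e} and stop.

{ c, e, f, q, v, y }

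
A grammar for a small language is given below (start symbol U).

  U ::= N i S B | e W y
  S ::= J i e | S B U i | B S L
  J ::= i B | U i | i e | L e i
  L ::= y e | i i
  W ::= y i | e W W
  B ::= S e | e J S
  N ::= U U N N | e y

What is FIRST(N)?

From N ::= U U N N: add FIRST(U) = { e }.
N ::= e y contributes {e}.
Union: FIRST(N) = { e }.

{ e }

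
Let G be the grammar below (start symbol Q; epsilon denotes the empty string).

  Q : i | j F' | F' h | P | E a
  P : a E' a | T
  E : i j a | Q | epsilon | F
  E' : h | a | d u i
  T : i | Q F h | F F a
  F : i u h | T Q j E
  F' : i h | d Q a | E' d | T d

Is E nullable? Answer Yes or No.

E has an epsilon-production, so E ⇒ epsilon.

Yes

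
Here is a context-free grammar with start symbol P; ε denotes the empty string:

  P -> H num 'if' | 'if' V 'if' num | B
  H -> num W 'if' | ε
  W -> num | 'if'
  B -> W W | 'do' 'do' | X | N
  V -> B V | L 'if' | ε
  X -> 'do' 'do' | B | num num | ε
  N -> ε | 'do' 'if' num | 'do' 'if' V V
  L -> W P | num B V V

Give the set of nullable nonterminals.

Directly nullable (have an ε-production): H, V, X, N.
B -> X with every symbol nullable, so B is nullable.
P -> B with every symbol nullable, so P is nullable.
No other nonterminal has a production whose RHS symbols are all nullable.

{ B, H, N, P, V, X }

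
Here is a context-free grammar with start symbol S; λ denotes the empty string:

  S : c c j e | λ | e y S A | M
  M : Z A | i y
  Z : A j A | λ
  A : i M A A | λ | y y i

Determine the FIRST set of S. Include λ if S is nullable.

{ c, e, i, j, y, λ }

S : c c j e contributes {c}.
S : λ contributes λ.
S : e y S A contributes {e}.
From S : M: add FIRST(M) = { i, j, y, λ } (including λ since M is nullable).
Union: FIRST(S) = { c, e, i, j, y, λ }.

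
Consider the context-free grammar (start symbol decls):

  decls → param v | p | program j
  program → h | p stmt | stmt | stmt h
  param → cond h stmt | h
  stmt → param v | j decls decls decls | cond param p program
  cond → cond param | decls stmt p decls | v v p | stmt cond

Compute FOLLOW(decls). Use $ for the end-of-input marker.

{ $, h, j, p, v }

decls is the start symbol, so $ ∈ FOLLOW(decls).
In stmt → j decls decls decls: add FIRST(decls decls) = { h, j, p, v }.
In stmt → j decls decls decls: add FIRST(decls) = { h, j, p, v }.
In stmt → j decls decls decls: decls is at the end, add FOLLOW(stmt) = { h, j, p, v }.
In cond → decls stmt p decls: add FIRST(stmt p decls) = { h, j, p, v }.
In cond → decls stmt p decls: decls is at the end, add FOLLOW(cond) = { h, j, p, v }.
Union: FOLLOW(decls) = { $, h, j, p, v }.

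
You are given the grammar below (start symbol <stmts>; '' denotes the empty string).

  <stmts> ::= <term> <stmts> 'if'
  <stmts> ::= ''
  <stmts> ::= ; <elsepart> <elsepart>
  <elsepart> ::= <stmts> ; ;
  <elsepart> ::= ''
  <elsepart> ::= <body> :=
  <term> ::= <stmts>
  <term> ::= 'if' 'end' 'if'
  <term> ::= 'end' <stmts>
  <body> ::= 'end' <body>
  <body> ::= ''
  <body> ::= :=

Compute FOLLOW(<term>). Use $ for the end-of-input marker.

In <stmts> ::= <term> <stmts> 'if': add FIRST(<stmts> 'if') = { 'end', 'if', ; }.
Union: FOLLOW(<term>) = { 'end', 'if', ; }.

{ 'end', 'if', ; }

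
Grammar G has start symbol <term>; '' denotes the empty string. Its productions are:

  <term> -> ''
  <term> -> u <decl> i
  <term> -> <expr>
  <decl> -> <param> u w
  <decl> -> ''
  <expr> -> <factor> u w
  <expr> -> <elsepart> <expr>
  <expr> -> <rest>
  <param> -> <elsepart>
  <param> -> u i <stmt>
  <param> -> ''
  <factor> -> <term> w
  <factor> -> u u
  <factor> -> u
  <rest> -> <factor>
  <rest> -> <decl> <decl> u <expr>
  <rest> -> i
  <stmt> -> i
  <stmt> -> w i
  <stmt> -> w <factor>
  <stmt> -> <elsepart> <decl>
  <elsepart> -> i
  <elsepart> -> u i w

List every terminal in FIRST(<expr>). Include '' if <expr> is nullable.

From <expr> -> <factor> u w: add FIRST(<factor>) = { i, u, w }.
From <expr> -> <elsepart> <expr>: add FIRST(<elsepart>) = { i, u }.
From <expr> -> <rest>: add FIRST(<rest>) = { i, u, w }.
Union: FIRST(<expr>) = { i, u, w }.

{ i, u, w }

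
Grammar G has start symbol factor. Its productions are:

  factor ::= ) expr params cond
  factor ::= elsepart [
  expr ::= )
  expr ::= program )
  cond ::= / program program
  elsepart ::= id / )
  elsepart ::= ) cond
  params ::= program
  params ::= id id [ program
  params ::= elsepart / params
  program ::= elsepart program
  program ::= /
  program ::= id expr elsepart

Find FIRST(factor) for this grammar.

{ ), id }

factor ::= ) expr params cond contributes {)}.
From factor ::= elsepart [: add FIRST(elsepart) = { ), id }.
Union: FIRST(factor) = { ), id }.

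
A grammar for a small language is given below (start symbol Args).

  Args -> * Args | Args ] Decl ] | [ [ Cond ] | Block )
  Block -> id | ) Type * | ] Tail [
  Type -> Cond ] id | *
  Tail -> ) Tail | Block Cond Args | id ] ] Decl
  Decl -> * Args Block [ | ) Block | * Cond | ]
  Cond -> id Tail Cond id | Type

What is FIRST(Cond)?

{ *, id }

Cond -> id Tail Cond id contributes {id}.
From Cond -> Type: add FIRST(Type) = { *, id }.
Union: FIRST(Cond) = { *, id }.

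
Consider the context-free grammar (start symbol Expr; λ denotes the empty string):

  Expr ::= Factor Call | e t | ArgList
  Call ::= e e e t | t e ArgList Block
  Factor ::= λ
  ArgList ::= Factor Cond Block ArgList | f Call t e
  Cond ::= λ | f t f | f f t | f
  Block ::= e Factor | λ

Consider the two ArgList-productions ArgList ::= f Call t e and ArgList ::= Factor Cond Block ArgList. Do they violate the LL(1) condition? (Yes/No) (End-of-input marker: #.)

Yes

FIRST(f Call t e) = { f } and FIRST(Factor Cond Block ArgList) = { e, f }.
Both contain f, so the two alternatives are not disjoint — LL(1) conflict.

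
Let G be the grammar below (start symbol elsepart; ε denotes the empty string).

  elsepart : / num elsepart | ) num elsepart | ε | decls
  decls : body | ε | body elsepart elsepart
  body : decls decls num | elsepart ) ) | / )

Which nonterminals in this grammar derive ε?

{ decls, elsepart }

Directly nullable (have an ε-production): elsepart, decls.
No other nonterminal has a production whose RHS symbols are all nullable.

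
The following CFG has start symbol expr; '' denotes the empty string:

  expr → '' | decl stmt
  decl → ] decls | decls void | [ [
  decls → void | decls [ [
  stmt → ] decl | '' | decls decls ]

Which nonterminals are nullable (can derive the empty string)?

Directly nullable (have an ''-production): expr, stmt.
No other nonterminal has a production whose RHS symbols are all nullable.

{ expr, stmt }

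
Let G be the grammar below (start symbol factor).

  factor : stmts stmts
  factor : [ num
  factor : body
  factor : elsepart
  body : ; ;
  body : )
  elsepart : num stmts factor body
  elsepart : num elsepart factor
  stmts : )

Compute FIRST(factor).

From factor : stmts stmts: add FIRST(stmts) = { ) }.
factor : [ num contributes {[}.
From factor : body: add FIRST(body) = { ), ; }.
From factor : elsepart: add FIRST(elsepart) = { num }.
Union: FIRST(factor) = { ), ;, [, num }.

{ ), ;, [, num }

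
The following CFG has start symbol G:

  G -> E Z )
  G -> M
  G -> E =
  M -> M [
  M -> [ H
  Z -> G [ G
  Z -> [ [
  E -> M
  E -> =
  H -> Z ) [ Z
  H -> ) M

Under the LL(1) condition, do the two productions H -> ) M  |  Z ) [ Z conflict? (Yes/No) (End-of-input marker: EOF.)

No

FIRST() M) = { ) } and FIRST(Z ) [ Z) = { =, [ }.
The FIRST sets are disjoint and neither alternative is nullable — no conflict.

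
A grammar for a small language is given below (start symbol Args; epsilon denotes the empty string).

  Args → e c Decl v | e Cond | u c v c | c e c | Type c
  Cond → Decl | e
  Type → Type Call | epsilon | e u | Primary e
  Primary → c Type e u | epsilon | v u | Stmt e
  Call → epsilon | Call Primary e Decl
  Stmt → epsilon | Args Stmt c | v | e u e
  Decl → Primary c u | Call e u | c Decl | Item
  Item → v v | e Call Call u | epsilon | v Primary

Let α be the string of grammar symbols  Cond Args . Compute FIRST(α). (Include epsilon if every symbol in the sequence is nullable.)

{ c, e, u, v }

Add FIRST(Cond)\{epsilon} = { c, e, u, v }; Cond is nullable, continue.
Add FIRST(Args) = { c, e, u, v }; Args is not nullable, stop.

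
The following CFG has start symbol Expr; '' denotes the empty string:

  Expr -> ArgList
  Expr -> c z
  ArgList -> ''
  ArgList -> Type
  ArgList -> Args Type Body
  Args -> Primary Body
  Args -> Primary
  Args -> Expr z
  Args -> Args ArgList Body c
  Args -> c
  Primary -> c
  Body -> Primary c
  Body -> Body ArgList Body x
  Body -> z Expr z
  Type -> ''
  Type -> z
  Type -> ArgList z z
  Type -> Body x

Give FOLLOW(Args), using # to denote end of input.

{ c, z }

In ArgList -> Args Type Body: add FIRST(Type Body) = { c, z }.
In Args -> Args ArgList Body c: add FIRST(ArgList Body c) = { c, z }.
Union: FOLLOW(Args) = { c, z }.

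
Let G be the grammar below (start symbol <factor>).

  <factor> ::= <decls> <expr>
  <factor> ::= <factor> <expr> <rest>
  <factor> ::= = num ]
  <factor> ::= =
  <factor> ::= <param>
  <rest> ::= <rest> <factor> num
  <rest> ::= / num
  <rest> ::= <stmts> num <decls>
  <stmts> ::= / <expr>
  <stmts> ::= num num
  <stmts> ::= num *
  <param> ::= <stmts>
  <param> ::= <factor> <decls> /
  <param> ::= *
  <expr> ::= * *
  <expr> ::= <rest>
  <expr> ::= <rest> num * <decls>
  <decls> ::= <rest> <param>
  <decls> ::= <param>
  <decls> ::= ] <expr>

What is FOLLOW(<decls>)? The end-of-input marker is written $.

In <factor> ::= <decls> <expr>: add FIRST(<expr>) = { *, /, num }.
In <rest> ::= <stmts> num <decls>: <decls> is at the end, add FOLLOW(<rest>) = { $, *, /, =, ], num }.
In <param> ::= <factor> <decls> /: add FIRST(/) = { / }.
In <expr> ::= <rest> num * <decls>: <decls> is at the end, add FOLLOW(<expr>) = { $, *, /, =, ], num }.
Union: FOLLOW(<decls>) = { $, *, /, =, ], num }.

{ $, *, /, =, ], num }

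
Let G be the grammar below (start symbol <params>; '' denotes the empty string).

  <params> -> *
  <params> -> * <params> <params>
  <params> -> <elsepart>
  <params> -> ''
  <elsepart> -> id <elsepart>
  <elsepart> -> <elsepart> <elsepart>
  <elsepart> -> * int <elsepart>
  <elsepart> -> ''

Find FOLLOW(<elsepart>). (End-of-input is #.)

{ #, *, id }

In <params> -> <elsepart>: <elsepart> is at the end, add FOLLOW(<params>) = { #, *, id }.
In <elsepart> -> id <elsepart>: <elsepart> is at the end, add FOLLOW(<elsepart>) = { #, *, id }.
In <elsepart> -> <elsepart> <elsepart>: add FIRST(<elsepart>)\{''} = { *, id }.
  Since <elsepart> is nullable, also add FOLLOW(<elsepart>) = { #, *, id }.
In <elsepart> -> <elsepart> <elsepart>: <elsepart> is at the end, add FOLLOW(<elsepart>) = { #, *, id }.
In <elsepart> -> * int <elsepart>: <elsepart> is at the end, add FOLLOW(<elsepart>) = { #, *, id }.
Union: FOLLOW(<elsepart>) = { #, *, id }.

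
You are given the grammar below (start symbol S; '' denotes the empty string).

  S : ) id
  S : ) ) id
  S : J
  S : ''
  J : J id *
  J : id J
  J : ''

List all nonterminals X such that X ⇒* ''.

{ J, S }

Directly nullable (have an ''-production): S, J.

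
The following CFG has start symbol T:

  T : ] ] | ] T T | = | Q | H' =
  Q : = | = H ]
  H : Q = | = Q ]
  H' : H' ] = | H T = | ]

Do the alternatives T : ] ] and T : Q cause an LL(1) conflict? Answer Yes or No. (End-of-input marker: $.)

No

FIRST(] ]) = { ] } and FIRST(Q) = { = }.
The FIRST sets are disjoint and neither alternative is nullable — no conflict.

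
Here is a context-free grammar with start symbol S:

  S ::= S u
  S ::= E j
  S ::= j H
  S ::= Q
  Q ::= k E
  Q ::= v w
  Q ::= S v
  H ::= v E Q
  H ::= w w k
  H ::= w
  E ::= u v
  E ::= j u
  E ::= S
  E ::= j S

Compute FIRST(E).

E ::= u v contributes {u}.
E ::= j u contributes {j}.
From E ::= S: add FIRST(S) = { j, k, u, v }.
E ::= j S contributes {j}.
Union: FIRST(E) = { j, k, u, v }.

{ j, k, u, v }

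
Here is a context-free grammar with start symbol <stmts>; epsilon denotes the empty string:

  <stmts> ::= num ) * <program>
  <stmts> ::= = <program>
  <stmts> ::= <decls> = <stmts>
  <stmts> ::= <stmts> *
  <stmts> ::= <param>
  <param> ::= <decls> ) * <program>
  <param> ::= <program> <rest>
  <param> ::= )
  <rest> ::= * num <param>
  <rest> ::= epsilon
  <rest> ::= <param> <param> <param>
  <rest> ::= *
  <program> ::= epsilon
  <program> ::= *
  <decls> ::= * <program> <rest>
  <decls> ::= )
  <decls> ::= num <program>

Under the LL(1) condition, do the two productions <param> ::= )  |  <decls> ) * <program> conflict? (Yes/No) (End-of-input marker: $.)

FIRST()) = { ) } and FIRST(<decls> ) * <program>) = { ), *, num }.
Both contain ), so the two alternatives are not disjoint — LL(1) conflict.

Yes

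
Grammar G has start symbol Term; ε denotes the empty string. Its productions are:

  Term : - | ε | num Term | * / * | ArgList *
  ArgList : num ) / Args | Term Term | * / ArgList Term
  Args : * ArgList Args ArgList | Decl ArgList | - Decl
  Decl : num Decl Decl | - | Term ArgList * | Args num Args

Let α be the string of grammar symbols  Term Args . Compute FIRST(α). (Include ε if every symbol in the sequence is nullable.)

{ *, -, num }

Add FIRST(Term)\{ε} = { *, -, num }; Term is nullable, continue.
Add FIRST(Args) = { *, -, num }; Args is not nullable, stop.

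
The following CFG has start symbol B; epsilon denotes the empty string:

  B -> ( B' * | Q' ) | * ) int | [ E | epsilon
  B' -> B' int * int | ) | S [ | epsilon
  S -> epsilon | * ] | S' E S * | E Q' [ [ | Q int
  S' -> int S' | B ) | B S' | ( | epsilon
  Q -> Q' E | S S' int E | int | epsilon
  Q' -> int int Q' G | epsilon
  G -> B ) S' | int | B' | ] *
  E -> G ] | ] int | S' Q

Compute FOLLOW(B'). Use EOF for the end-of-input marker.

In B -> ( B' *: add FIRST(*) = { * }.
In B' -> B' int * int: add FIRST(int * int) = { int }.
In G -> B': B' is at the end, add FOLLOW(G) = { EOF, (, ), *, [, ], int }.
Union: FOLLOW(B') = { EOF, (, ), *, [, ], int }.

{ EOF, (, ), *, [, ], int }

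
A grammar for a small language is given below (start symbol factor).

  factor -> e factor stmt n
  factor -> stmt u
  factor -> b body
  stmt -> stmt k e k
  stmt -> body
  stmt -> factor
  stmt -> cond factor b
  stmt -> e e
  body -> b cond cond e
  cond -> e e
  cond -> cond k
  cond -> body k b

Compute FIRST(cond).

{ b, e }

cond -> e e contributes {e}.
From cond -> cond k: add FIRST(cond) = { b, e }.
From cond -> body k b: add FIRST(body) = { b }.
Union: FIRST(cond) = { b, e }.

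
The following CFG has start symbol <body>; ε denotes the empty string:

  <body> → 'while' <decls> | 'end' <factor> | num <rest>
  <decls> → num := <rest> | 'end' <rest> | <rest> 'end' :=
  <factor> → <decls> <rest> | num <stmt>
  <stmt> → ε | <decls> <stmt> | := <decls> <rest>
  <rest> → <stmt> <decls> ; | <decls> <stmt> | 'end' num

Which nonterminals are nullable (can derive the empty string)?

{ <stmt> }

Directly nullable (have an ε-production): <stmt>.
No other nonterminal has a production whose RHS symbols are all nullable.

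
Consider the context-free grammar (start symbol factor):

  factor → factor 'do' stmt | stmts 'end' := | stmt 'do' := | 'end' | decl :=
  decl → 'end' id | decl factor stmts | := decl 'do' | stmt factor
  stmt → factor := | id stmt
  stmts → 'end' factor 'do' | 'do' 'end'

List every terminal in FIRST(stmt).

From stmt → factor :=: add FIRST(factor) = { 'do', 'end', :=, id }.
stmt → id stmt contributes {id}.
Union: FIRST(stmt) = { 'do', 'end', :=, id }.

{ 'do', 'end', :=, id }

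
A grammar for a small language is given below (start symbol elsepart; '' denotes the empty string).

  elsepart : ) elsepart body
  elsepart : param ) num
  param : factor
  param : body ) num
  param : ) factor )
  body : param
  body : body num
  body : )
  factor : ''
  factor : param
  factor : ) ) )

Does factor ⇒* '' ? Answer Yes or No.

Yes

factor has an ''-production, so factor ⇒ ''.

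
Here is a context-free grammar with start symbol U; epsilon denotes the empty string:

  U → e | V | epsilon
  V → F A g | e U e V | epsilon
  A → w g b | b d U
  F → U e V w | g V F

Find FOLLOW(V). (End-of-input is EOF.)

{ EOF, e, g, w }

In U → V: V is at the end, add FOLLOW(U) = { EOF, e, g }.
In V → e U e V: V is at the end, add FOLLOW(V) = { EOF, e, g, w }.
In F → U e V w: add FIRST(w) = { w }.
In F → g V F: add FIRST(F) = { e, g }.
Union: FOLLOW(V) = { EOF, e, g, w }.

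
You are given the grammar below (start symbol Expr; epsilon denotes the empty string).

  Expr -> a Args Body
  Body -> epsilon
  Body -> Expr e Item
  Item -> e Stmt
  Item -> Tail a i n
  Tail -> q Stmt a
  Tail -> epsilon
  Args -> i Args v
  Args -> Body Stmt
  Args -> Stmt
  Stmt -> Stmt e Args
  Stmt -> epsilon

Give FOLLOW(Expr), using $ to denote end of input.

{ $, e }

Expr is the start symbol, so $ ∈ FOLLOW(Expr).
In Body -> Expr e Item: add FIRST(e Item) = { e }.
Union: FOLLOW(Expr) = { $, e }.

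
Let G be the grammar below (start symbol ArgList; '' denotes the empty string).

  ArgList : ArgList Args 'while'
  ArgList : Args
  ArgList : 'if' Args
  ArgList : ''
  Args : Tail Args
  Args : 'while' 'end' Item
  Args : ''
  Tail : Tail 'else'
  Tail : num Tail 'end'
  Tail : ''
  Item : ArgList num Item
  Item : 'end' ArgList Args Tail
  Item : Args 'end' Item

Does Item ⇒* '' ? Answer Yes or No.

Nullable nonterminals: ArgList, Args, Tail.
No production of Item has an RHS whose symbols are all nullable, so Item is not nullable.

No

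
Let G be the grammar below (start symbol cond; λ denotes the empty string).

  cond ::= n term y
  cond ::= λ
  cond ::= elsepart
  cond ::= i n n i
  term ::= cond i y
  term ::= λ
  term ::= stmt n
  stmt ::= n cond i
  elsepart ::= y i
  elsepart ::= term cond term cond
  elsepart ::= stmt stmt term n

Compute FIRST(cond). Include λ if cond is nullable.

cond ::= n term y contributes {n}.
cond ::= λ contributes λ.
From cond ::= elsepart: add FIRST(elsepart) = { i, n, y, λ } (including λ since elsepart is nullable).
cond ::= i n n i contributes {i}.
Union: FIRST(cond) = { i, n, y, λ }.

{ i, n, y, λ }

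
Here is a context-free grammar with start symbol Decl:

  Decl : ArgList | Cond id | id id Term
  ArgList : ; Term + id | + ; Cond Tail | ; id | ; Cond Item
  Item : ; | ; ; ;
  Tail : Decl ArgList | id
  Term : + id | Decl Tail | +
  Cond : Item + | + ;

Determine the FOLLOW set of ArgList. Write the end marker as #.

{ #, +, ;, id }

In Decl : ArgList: ArgList is at the end, add FOLLOW(Decl) = { #, +, ;, id }.
In Tail : Decl ArgList: ArgList is at the end, add FOLLOW(Tail) = { #, +, ;, id }.
Union: FOLLOW(ArgList) = { #, +, ;, id }.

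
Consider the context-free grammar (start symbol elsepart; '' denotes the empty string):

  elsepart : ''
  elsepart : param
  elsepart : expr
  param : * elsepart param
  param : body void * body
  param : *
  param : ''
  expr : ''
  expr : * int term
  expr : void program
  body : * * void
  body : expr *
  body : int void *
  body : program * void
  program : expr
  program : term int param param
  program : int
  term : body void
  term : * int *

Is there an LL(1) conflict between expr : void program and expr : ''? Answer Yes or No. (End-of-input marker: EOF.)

FIRST(void program) = { void } and FIRST('') = { '' }.
The second alternative is nullable and FOLLOW(expr) = { EOF, *, int, void } shares void with FIRST of the first — conflict.

Yes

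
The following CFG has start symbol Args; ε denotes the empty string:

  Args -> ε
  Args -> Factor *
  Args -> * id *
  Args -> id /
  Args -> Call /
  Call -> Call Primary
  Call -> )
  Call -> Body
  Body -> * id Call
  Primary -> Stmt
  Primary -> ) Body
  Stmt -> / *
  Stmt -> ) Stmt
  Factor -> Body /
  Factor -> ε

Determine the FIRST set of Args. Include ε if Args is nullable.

Args -> ε contributes ε.
From Args -> Factor *: Factor nullable, take FIRST(Factor) ∪ {*} = { * }.
Args -> * id * contributes {*}.
Args -> id / contributes {id}.
From Args -> Call /: add FIRST(Call) = { ), * }.
Union: FIRST(Args) = { ), *, id, ε }.

{ ), *, id, ε }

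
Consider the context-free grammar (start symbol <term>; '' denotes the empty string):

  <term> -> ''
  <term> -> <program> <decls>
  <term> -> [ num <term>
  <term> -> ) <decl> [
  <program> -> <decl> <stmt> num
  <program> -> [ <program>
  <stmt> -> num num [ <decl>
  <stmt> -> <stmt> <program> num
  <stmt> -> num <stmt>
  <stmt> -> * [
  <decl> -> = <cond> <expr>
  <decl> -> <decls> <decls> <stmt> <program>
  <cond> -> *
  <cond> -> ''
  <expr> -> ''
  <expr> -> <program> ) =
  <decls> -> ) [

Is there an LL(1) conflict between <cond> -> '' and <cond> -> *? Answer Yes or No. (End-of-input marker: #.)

Yes

FIRST('') = { '' } and FIRST(*) = { * }.
The first alternative is nullable and FOLLOW(<cond>) = { ), *, =, [, num } shares * with FIRST of the second — conflict.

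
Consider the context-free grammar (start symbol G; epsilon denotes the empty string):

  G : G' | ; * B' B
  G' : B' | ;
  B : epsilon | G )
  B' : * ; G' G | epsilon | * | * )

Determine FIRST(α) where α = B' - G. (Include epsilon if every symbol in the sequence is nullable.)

Add FIRST(B')\{epsilon} = { * }; B' is nullable, continue.
- is a terminal; add {-} and stop.

{ *, - }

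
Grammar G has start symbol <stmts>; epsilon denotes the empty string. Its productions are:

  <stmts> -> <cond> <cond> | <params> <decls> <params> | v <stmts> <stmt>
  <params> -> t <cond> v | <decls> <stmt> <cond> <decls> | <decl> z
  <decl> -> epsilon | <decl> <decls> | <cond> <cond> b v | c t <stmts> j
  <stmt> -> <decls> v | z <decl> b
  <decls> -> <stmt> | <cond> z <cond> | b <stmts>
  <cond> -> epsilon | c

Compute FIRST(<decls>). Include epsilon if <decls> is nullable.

{ b, c, z }

From <decls> -> <stmt>: add FIRST(<stmt>) = { b, c, z }.
From <decls> -> <cond> z <cond>: <cond> nullable, take FIRST(<cond>) ∪ {z} = { c, z }.
<decls> -> b <stmts> contributes {b}.
Union: FIRST(<decls>) = { b, c, z }.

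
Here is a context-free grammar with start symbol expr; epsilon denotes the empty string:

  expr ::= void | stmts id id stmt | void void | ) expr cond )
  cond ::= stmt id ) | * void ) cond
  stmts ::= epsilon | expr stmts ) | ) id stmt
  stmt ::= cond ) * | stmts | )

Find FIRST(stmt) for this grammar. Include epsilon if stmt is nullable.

{ ), *, id, void, epsilon }

From stmt ::= cond ) *: add FIRST(cond) = { ), *, id, void }.
From stmt ::= stmts: add FIRST(stmts) = { ), id, void, epsilon } (including epsilon since stmts is nullable).
stmt ::= ) contributes {)}.
Union: FIRST(stmt) = { ), *, id, void, epsilon }.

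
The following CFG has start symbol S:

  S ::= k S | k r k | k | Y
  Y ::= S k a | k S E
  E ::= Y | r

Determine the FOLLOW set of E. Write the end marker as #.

{ #, k, r }

In Y ::= k S E: E is at the end, add FOLLOW(Y) = { #, k, r }.
Union: FOLLOW(E) = { #, k, r }.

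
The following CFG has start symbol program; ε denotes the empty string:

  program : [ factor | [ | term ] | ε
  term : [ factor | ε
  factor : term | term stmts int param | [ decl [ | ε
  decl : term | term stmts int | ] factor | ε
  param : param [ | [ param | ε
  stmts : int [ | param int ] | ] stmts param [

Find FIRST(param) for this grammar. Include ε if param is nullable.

From param : param [: param nullable, take FIRST(param) ∪ {[} = { [ }.
param : [ param contributes {[}.
param : ε contributes ε.
Union: FIRST(param) = { [, ε }.

{ [, ε }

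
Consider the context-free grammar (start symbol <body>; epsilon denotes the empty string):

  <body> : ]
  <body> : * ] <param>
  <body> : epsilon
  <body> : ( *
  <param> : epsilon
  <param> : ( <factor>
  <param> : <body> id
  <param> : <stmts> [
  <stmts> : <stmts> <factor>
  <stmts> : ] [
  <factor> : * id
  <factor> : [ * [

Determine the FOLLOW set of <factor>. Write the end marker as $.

In <param> : ( <factor>: <factor> is at the end, add FOLLOW(<param>) = { $, id }.
In <stmts> : <stmts> <factor>: <factor> is at the end, add FOLLOW(<stmts>) = { *, [ }.
Union: FOLLOW(<factor>) = { $, *, [, id }.

{ $, *, [, id }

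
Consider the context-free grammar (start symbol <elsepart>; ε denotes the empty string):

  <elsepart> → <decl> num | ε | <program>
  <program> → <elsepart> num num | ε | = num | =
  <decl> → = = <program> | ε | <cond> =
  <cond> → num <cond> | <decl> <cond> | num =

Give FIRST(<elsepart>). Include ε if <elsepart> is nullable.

{ =, num, ε }

From <elsepart> → <decl> num: <decl> nullable, take FIRST(<decl>) ∪ {num} = { =, num }.
<elsepart> → ε contributes ε.
From <elsepart> → <program>: add FIRST(<program>) = { =, num, ε } (including ε since <program> is nullable).
Union: FIRST(<elsepart>) = { =, num, ε }.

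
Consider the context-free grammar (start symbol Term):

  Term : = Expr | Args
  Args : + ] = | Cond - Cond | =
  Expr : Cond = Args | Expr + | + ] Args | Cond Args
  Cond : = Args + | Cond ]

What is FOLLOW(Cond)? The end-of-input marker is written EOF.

{ EOF, +, -, =, ] }

In Args : Cond - Cond: add FIRST(- Cond) = { - }.
In Args : Cond - Cond: Cond is at the end, add FOLLOW(Args) = { EOF, + }.
In Expr : Cond = Args: add FIRST(= Args) = { = }.
In Expr : Cond Args: add FIRST(Args) = { +, = }.
In Cond : Cond ]: add FIRST(]) = { ] }.
Union: FOLLOW(Cond) = { EOF, +, -, =, ] }.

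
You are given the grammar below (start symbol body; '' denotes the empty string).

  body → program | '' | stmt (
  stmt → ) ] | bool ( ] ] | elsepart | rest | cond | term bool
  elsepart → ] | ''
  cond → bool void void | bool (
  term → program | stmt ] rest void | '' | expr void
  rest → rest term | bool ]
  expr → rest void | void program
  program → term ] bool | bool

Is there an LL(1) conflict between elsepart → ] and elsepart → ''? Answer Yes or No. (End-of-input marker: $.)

FIRST(]) = { ] } and FIRST('') = { '' }.
The second alternative is nullable and FOLLOW(elsepart) = { (, ] } shares ] with FIRST of the first — conflict.

Yes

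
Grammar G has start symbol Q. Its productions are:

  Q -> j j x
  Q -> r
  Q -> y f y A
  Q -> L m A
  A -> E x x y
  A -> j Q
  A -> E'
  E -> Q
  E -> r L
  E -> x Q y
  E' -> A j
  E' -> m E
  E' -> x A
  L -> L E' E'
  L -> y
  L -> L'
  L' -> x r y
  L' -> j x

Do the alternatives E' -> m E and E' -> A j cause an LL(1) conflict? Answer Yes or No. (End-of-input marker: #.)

FIRST(m E) = { m } and FIRST(A j) = { j, m, r, x, y }.
Both contain m, so the two alternatives are not disjoint — LL(1) conflict.

Yes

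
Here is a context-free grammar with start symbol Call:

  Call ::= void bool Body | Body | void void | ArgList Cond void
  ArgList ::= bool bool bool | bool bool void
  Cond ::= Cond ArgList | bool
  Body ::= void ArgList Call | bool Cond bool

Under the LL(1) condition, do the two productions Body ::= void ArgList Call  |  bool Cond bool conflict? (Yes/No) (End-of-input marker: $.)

No

FIRST(void ArgList Call) = { void } and FIRST(bool Cond bool) = { bool }.
The FIRST sets are disjoint and neither alternative is nullable — no conflict.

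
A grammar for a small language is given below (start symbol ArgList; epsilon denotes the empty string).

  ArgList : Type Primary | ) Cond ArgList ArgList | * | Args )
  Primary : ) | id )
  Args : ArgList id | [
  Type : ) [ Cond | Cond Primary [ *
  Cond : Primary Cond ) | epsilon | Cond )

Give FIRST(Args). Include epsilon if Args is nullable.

{ ), *, [, id }

From Args : ArgList id: add FIRST(ArgList) = { ), *, [, id }.
Args : [ contributes {[}.
Union: FIRST(Args) = { ), *, [, id }.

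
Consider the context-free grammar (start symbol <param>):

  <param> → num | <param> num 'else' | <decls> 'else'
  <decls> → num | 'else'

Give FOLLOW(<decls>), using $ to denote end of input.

{ 'else' }

In <param> → <decls> 'else': add FIRST('else') = { 'else' }.
Union: FOLLOW(<decls>) = { 'else' }.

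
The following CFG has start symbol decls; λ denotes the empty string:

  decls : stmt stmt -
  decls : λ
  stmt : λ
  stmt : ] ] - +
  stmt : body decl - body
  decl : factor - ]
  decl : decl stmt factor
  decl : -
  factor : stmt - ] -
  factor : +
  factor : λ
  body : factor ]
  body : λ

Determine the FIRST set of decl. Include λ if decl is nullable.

From decl : factor - ]: factor nullable, take FIRST(factor) ∪ {-} = { +, -, ] }.
From decl : decl stmt factor: add FIRST(decl) = { +, -, ] }.
decl : - contributes {-}.
Union: FIRST(decl) = { +, -, ] }.

{ +, -, ] }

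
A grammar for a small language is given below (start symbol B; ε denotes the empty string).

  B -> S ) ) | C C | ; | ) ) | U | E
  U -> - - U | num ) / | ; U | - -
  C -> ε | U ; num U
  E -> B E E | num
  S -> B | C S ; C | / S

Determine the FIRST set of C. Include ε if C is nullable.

C -> ε contributes ε.
From C -> U ; num U: add FIRST(U) = { -, ;, num }.
Union: FIRST(C) = { -, ;, num, ε }.

{ -, ;, num, ε }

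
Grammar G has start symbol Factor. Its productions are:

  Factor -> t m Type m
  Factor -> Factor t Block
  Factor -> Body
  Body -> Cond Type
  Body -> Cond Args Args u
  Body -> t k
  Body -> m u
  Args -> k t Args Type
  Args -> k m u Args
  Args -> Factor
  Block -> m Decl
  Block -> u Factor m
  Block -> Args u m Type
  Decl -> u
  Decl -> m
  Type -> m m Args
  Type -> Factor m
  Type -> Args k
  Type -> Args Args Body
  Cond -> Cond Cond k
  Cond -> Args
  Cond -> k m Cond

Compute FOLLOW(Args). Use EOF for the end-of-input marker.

{ EOF, k, m, t, u }

In Body -> Cond Args Args u: add FIRST(Args u) = { k, m, t }.
In Body -> Cond Args Args u: add FIRST(u) = { u }.
In Args -> k t Args Type: add FIRST(Type) = { k, m, t }.
In Args -> k m u Args: Args is at the end, add FOLLOW(Args) = { EOF, k, m, t, u }.
In Block -> Args u m Type: add FIRST(u m Type) = { u }.
In Type -> m m Args: Args is at the end, add FOLLOW(Type) = { EOF, k, m, t, u }.
In Type -> Args k: add FIRST(k) = { k }.
In Type -> Args Args Body: add FIRST(Args Body) = { k, m, t }.
In Type -> Args Args Body: add FIRST(Body) = { k, m, t }.
In Cond -> Args: Args is at the end, add FOLLOW(Cond) = { k, m, t }.
Union: FOLLOW(Args) = { EOF, k, m, t, u }.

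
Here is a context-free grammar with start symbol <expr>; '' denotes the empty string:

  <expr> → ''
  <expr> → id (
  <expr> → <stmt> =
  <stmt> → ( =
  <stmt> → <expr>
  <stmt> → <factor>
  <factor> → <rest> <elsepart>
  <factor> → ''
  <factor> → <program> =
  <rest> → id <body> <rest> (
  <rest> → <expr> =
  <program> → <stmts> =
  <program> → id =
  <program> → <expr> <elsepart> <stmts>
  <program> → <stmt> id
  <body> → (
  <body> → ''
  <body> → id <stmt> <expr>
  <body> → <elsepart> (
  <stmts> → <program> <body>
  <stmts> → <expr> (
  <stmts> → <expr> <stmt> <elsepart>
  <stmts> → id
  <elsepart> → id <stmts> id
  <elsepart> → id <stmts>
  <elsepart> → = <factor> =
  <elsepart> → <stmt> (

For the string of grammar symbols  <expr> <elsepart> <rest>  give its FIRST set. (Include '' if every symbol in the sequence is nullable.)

Add FIRST(<expr>)\{''} = { (, =, id }; <expr> is nullable, continue.
Add FIRST(<elsepart>) = { (, =, id }; <elsepart> is not nullable, stop.

{ (, =, id }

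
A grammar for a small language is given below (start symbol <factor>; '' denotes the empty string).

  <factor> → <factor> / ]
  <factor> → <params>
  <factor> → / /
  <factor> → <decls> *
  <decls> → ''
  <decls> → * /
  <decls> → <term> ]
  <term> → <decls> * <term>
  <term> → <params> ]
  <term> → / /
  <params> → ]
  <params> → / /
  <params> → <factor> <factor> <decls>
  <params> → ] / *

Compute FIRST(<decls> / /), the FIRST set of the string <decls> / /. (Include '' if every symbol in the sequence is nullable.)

Add FIRST(<decls>)\{''} = { *, /, ] }; <decls> is nullable, continue.
/ is a terminal; add {/} and stop.

{ *, /, ] }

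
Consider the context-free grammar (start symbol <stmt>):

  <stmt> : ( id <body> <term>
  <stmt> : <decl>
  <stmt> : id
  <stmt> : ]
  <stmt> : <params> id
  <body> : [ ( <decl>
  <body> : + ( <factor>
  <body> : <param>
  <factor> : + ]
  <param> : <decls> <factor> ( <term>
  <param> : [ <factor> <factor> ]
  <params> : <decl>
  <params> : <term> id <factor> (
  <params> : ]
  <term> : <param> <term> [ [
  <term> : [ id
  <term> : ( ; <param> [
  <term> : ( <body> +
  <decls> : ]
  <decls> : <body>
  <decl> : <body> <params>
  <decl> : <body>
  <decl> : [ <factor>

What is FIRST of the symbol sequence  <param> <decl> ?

{ +, [, ] }

Add FIRST(<param>) = { +, [, ] }; <param> is not nullable, stop.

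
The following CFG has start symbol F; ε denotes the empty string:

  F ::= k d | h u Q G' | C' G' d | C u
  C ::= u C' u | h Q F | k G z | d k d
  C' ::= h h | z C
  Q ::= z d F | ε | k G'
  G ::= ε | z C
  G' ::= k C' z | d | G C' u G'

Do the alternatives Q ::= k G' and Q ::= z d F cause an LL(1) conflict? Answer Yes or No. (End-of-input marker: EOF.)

No

FIRST(k G') = { k } and FIRST(z d F) = { z }.
The FIRST sets are disjoint and neither alternative is nullable — no conflict.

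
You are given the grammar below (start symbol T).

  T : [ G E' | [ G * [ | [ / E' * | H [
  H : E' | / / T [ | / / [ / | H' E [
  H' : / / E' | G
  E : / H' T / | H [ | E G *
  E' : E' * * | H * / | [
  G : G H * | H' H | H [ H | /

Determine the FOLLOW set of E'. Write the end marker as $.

{ $, *, /, [ }

In T : [ G E': E' is at the end, add FOLLOW(T) = { $, /, [ }.
In T : [ / E' *: add FIRST(*) = { * }.
In H : E': E' is at the end, add FOLLOW(H) = { *, /, [ }.
In H' : / / E': E' is at the end, add FOLLOW(H') = { /, [ }.
In E' : E' * *: add FIRST(* *) = { * }.
Union: FOLLOW(E') = { $, *, /, [ }.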